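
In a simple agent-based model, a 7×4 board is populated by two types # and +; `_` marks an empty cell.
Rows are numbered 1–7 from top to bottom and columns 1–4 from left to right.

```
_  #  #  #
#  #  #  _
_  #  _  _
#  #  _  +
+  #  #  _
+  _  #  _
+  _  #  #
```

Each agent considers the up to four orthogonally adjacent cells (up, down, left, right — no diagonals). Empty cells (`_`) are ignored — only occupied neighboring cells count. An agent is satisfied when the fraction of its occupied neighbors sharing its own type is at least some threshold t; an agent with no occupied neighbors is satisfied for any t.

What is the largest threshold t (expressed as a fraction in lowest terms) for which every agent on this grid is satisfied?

1/3

(1,2)# 2/2
(1,3)# 3/3
(1,4)# 1/1
(2,1)# 1/1
(2,2)# 4/4
(2,3)# 2/2
(3,2)# 2/2
(4,1)# 1/2
(4,2)# 3/3
(4,4)+ — no occupied neighbors
(5,1)+ 1/3
(5,2)# 2/3
(5,3)# 2/2
(6,1)+ 2/2
(6,3)# 2/2
(7,1)+ 1/1
(7,3)# 2/2
(7,4)# 1/1
The smallest same-type fraction is 1/3 at (5,1), which reduces to 1/3. Any threshold above that leaves this agent unsatisfied.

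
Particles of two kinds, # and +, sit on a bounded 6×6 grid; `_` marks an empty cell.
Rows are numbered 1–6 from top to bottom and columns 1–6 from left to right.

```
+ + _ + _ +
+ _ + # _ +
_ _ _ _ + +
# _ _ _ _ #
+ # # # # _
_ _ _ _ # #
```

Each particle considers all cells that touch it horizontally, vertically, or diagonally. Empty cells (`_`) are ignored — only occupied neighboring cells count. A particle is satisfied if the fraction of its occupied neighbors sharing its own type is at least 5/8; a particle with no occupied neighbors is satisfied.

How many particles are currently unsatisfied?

6

(1,1)+ 2/2 ✓
(1,2)+ 3/3 ✓
(1,4)+ 1/2 ✗
(1,6)+ 1/1 ✓
(2,1)+ 2/2 ✓
(2,3)+ 2/3 ✓
(2,4)# 0/3 ✗
(2,6)+ 3/3 ✓
(3,5)+ 2/4 ✗
(3,6)+ 2/3 ✓
(4,1)# 1/2 ✗
(4,6)# 1/3 ✗
(5,1)+ 0/2 ✗
(5,2)# 2/3 ✓
(5,3)# 2/2 ✓
(5,4)# 3/3 ✓
(5,5)# 4/4 ✓
(6,5)# 3/3 ✓
(6,6)# 2/2 ✓
Unsatisfied: (1,4), (2,4), (3,5), (4,1), (4,6), (5,1) — 6 in total.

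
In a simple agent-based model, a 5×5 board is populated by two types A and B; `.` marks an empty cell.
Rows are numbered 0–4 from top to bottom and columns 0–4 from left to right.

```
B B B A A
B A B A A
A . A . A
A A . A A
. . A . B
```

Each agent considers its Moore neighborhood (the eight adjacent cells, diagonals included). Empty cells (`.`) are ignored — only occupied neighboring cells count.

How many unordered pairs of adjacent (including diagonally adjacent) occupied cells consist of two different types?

Scan each occupied cell's neighbors to the right and below (and the two forward diagonals) so each pair is counted once.
Row 0: B(0,0)–B(0,1)= B(0,0)–B(1,0)= B(0,0)–A(1,1)≠ B(0,1)–B(0,2)= B(0,1)–A(1,1)≠ B(0,1)–B(1,2)= B(0,1)–B(1,0)= B(0,2)–A(0,3)≠ B(0,2)–B(1,2)= B(0,2)–A(1,3)≠ B(0,2)–A(1,1)≠ A(0,3)–A(0,4)= A(0,3)–A(1,3)= A(0,3)–A(1,4)= A(0,3)–B(1,2)≠ A(0,4)–A(1,4)= A(0,4)–A(1,3)=  → 6/17 unlike.
Row 1: B(1,0)–A(1,1)≠ B(1,0)–A(2,0)≠ A(1,1)–B(1,2)≠ A(1,1)–A(2,2)= A(1,1)–A(2,0)= B(1,2)–A(1,3)≠ B(1,2)–A(2,2)≠ A(1,3)–A(1,4)= A(1,3)–A(2,4)= A(1,3)–A(2,2)= A(1,4)–A(2,4)=  → 5/11 unlike.
Row 2: A(2,0)–A(3,0)= A(2,0)–A(3,1)= A(2,2)–A(3,3)= A(2,2)–A(3,1)= A(2,4)–A(3,4)= A(2,4)–A(3,3)=  → 0/6 unlike.
Row 3: A(3,0)–A(3,1)= A(3,1)–A(4,2)= A(3,3)–A(3,4)= A(3,3)–B(4,4)≠ A(3,3)–A(4,2)= A(3,4)–B(4,4)≠  → 2/6 unlike.
Total adjacent occupied pairs: 40; unlike-type pairs: 13.

13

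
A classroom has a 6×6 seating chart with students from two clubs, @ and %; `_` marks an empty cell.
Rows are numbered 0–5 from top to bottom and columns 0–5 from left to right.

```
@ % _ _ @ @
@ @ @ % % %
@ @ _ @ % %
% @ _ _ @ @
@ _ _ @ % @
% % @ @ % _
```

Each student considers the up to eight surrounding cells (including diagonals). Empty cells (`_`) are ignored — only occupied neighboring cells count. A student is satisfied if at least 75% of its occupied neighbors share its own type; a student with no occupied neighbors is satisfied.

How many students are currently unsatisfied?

Row 0: (0,0)@ 2/3 unhappy · (0,1)% 0/4 unhappy · (0,4)@ 1/4 unhappy · (0,5)@ 1/3 unhappy
Row 1: (1,0)@ 4/5 ok · (1,1)@ 5/6 ok · (1,2)@ 3/5 unhappy · (1,3)% 2/5 unhappy · (1,4)% 4/7 unhappy · (1,5)% 3/5 unhappy
Row 2: (2,0)@ 4/5 ok · (2,1)@ 5/6 ok · (2,3)@ 2/5 unhappy · (2,4)% 4/7 unhappy · (2,5)% 3/5 unhappy
Row 3: (3,0)% 0/4 unhappy · (3,1)@ 3/4 ok · (3,4)@ 4/7 unhappy · (3,5)@ 2/5 unhappy
Row 4: (4,0)@ 1/4 unhappy · (4,3)@ 3/5 unhappy · (4,4)% 1/6 unhappy · (4,5)@ 2/4 unhappy
Row 5: (5,0)% 1/2 unhappy · (5,1)% 1/3 unhappy · (5,2)@ 2/3 unhappy · (5,3)@ 2/4 unhappy · (5,4)% 1/4 unhappy
Unsatisfied: (0,0), (0,1), (0,4), (0,5), (1,2), (1,3), (1,4), (1,5), (2,3), (2,4), (2,5), (3,0), (3,4), (3,5), (4,0), (4,3), (4,4), (4,5), (5,0), (5,1), (5,2), (5,3), (5,4) — 23 in total.

23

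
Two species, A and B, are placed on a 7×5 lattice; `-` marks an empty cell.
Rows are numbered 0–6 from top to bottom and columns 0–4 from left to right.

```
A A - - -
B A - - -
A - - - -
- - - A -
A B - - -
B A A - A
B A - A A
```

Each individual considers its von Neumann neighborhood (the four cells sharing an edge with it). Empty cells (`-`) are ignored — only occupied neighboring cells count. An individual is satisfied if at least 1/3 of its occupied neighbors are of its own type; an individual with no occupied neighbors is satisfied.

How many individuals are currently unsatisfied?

4

(0,0)A 1/2 ✓
(0,1)A 2/2 ✓
(1,0)B 0/3 ✗
(1,1)A 1/2 ✓
(2,0)A 0/1 ✗
(3,3)A 0/0 ✓
(4,0)A 0/2 ✗
(4,1)B 0/2 ✗
(5,0)B 1/3 ✓
(5,1)A 2/4 ✓
(5,2)A 1/1 ✓
(5,4)A 1/1 ✓
(6,0)B 1/2 ✓
(6,1)A 1/2 ✓
(6,3)A 1/1 ✓
(6,4)A 2/2 ✓
Unsatisfied: (1,0), (2,0), (4,0), (4,1) — 4 in total.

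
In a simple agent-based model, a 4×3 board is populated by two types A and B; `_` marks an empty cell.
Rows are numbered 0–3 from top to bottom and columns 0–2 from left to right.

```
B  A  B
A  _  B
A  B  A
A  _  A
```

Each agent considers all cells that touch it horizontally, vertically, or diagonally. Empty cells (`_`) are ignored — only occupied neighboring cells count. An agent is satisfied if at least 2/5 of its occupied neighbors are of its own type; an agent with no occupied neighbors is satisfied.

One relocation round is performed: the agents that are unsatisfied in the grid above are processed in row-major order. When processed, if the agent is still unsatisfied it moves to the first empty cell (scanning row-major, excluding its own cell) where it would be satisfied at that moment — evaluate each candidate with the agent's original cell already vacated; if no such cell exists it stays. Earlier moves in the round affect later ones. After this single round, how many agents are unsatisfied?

1

Initially unsatisfied (in order): (0,0), (0,1), (2,1), (2,2).
  (0,0) → (1,1).
  (0,1) → (0,0).
  (2,1) → (0,1).
  (2,2) → (2,1).
Resulting grid:
A B B
A B B
A A _
A _ A
Unsatisfied now: (0,0).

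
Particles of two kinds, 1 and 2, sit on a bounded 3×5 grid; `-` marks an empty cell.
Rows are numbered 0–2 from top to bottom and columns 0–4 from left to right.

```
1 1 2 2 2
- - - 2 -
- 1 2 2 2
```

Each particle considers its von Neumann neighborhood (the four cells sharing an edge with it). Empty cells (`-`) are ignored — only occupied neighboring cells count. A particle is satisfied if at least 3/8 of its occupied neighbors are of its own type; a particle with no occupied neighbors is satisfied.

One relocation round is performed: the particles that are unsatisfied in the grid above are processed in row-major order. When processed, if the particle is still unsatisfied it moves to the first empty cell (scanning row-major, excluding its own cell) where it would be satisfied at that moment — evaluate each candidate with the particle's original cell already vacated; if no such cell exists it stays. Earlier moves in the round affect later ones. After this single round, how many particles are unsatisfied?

0

Initially unsatisfied (in order): (2,1).
  (2,1) → (1,0).
Resulting grid:
1 1 2 2 2
1 - - 2 -
- - 2 2 2
All satisfied now.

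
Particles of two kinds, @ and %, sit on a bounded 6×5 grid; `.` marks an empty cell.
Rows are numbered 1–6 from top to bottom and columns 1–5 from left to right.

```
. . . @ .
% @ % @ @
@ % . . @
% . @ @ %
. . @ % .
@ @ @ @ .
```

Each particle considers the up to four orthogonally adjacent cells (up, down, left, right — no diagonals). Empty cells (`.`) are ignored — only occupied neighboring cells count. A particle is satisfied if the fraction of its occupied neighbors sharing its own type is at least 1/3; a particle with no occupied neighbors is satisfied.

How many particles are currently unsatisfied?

Row 1: (1,4)@ 1/1 ok
Row 2: (2,1)% 0/2 unhappy · (2,2)@ 0/3 unhappy · (2,3)% 0/2 unhappy · (2,4)@ 2/3 ok · (2,5)@ 2/2 ok
Row 3: (3,1)@ 0/3 unhappy · (3,2)% 0/2 unhappy · (3,5)@ 1/2 ok
Row 4: (4,1)% 0/1 unhappy · (4,3)@ 2/2 ok · (4,4)@ 1/3 ok · (4,5)% 0/2 unhappy
Row 5: (5,3)@ 2/3 ok · (5,4)% 0/3 unhappy
Row 6: (6,1)@ 1/1 ok · (6,2)@ 2/2 ok · (6,3)@ 3/3 ok · (6,4)@ 1/2 ok
Unsatisfied: (2,1), (2,2), (2,3), (3,1), (3,2), (4,1), (4,5), (5,4) — 8 in total.

8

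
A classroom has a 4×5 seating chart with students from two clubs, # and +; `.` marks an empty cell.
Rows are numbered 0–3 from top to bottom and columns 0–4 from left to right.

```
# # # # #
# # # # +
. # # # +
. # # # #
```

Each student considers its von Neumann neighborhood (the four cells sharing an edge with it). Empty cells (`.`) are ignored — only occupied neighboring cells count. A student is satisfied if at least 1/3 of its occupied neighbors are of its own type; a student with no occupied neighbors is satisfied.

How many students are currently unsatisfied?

0

Row 0: (0,0)# 2/2 satisfied · (0,1)# 3/3 satisfied · (0,2)# 3/3 satisfied · (0,3)# 3/3 satisfied · (0,4)# 1/2 satisfied
Row 1: (1,0)# 2/2 satisfied · (1,1)# 4/4 satisfied · (1,2)# 4/4 satisfied · (1,3)# 3/4 satisfied · (1,4)+ 1/3 satisfied
Row 2: (2,1)# 3/3 satisfied · (2,2)# 4/4 satisfied · (2,3)# 3/4 satisfied · (2,4)+ 1/3 satisfied
Row 3: (3,1)# 2/2 satisfied · (3,2)# 3/3 satisfied · (3,3)# 3/3 satisfied · (3,4)# 1/2 satisfied
Every one meets the threshold.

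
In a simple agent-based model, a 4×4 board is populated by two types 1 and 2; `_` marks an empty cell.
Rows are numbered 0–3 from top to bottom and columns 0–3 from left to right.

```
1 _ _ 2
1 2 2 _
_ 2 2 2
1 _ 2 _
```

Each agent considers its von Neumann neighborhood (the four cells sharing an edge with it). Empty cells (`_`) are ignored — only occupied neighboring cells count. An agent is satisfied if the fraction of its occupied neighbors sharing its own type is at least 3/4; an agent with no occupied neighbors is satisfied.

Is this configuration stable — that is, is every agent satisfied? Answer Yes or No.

No

Row 0: (0,0)1 1/1 satisfied · (0,3)2 0/0 satisfied
Row 1: (1,0)1 1/2 not · (1,1)2 2/3 not · (1,2)2 2/2 satisfied
Row 2: (2,1)2 2/2 satisfied · (2,2)2 4/4 satisfied · (2,3)2 1/1 satisfied
Row 3: (3,0)1 0/0 satisfied · (3,2)2 1/1 satisfied
For instance (1,0) has only 1/2 same-type neighbors, below 3/4.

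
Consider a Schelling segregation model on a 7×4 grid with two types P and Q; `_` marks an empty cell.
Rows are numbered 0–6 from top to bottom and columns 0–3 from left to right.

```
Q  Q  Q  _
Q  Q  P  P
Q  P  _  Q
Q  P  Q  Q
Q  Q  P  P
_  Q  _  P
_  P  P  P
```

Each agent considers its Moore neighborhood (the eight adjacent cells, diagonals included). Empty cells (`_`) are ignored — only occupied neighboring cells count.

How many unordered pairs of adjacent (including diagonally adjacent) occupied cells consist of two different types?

Scan each occupied cell's neighbors to the right and below (and the two forward diagonals) so each pair is counted once.
Row 0: Q(0,0)–Q(0,1)= Q(0,0)–Q(1,0)= Q(0,0)–Q(1,1)= Q(0,1)–Q(0,2)= Q(0,1)–Q(1,1)= Q(0,1)–P(1,2)≠ Q(0,1)–Q(1,0)= Q(0,2)–P(1,2)≠ Q(0,2)–P(1,3)≠ Q(0,2)–Q(1,1)=  → 3/10 unlike.
Row 1: Q(1,0)–Q(1,1)= Q(1,0)–Q(2,0)= Q(1,0)–P(2,1)≠ Q(1,1)–P(1,2)≠ Q(1,1)–P(2,1)≠ Q(1,1)–Q(2,0)= P(1,2)–P(1,3)= P(1,2)–Q(2,3)≠ P(1,2)–P(2,1)= P(1,3)–Q(2,3)≠  → 5/10 unlike.
Row 2: Q(2,0)–P(2,1)≠ Q(2,0)–Q(3,0)= Q(2,0)–P(3,1)≠ P(2,1)–P(3,1)= P(2,1)–Q(3,2)≠ P(2,1)–Q(3,0)≠ Q(2,3)–Q(3,3)= Q(2,3)–Q(3,2)=  → 4/8 unlike.
Row 3: Q(3,0)–P(3,1)≠ Q(3,0)–Q(4,0)= Q(3,0)–Q(4,1)= P(3,1)–Q(3,2)≠ P(3,1)–Q(4,1)≠ P(3,1)–P(4,2)= P(3,1)–Q(4,0)≠ Q(3,2)–Q(3,3)= Q(3,2)–P(4,2)≠ Q(3,2)–P(4,3)≠ Q(3,2)–Q(4,1)= Q(3,3)–P(4,3)≠ Q(3,3)–P(4,2)≠  → 8/13 unlike.
Row 4: Q(4,0)–Q(4,1)= Q(4,0)–Q(5,1)= Q(4,1)–P(4,2)≠ Q(4,1)–Q(5,1)= P(4,2)–P(4,3)= P(4,2)–P(5,3)= P(4,2)–Q(5,1)≠ P(4,3)–P(5,3)=  → 2/8 unlike.
Row 5: Q(5,1)–P(6,1)≠ Q(5,1)–P(6,2)≠ P(5,3)–P(6,3)= P(5,3)–P(6,2)=  → 2/4 unlike.
Row 6: P(6,1)–P(6,2)= P(6,2)–P(6,3)=  → 0/2 unlike.
Total adjacent occupied pairs: 55; unlike-type pairs: 24.

24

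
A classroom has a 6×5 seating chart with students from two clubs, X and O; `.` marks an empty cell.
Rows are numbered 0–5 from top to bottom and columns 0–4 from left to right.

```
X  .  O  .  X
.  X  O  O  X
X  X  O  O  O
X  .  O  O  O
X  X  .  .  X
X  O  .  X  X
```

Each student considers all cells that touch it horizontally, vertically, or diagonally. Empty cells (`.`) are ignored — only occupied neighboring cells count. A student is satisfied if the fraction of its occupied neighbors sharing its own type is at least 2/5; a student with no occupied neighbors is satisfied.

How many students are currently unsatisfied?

Row 0: (0,0)X 1/1 satisfied · (0,2)O 2/3 satisfied · (0,4)X 1/2 satisfied
Row 1: (1,1)X 3/6 satisfied · (1,2)O 4/6 satisfied · (1,3)O 5/7 satisfied · (1,4)X 1/4 not
Row 2: (2,0)X 3/3 satisfied · (2,1)X 3/6 satisfied · (2,2)O 5/7 satisfied · (2,3)O 7/8 satisfied · (2,4)O 4/5 satisfied
Row 3: (3,0)X 4/4 satisfied · (3,2)O 3/5 satisfied · (3,3)O 5/6 satisfied · (3,4)O 3/4 satisfied
Row 4: (4,0)X 3/4 satisfied · (4,1)X 3/5 satisfied · (4,4)X 2/4 satisfied
Row 5: (5,0)X 2/3 satisfied · (5,1)O 0/3 not · (5,3)X 2/2 satisfied · (5,4)X 2/2 satisfied
Unsatisfied: (1,4), (5,1) — 2 in total.

2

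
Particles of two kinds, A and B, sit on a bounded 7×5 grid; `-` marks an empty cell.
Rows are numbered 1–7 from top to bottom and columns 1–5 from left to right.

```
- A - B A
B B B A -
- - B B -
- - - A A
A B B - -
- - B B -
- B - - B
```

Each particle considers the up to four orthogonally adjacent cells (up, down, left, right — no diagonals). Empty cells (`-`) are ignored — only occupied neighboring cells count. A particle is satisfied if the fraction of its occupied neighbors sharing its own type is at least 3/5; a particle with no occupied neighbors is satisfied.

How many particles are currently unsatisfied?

(1,2)A 0/1 ✗
(1,4)B 0/2 ✗
(1,5)A 0/1 ✗
(2,1)B 1/1 ✓
(2,2)B 2/3 ✓
(2,3)B 2/3 ✓
(2,4)A 0/3 ✗
(3,3)B 2/2 ✓
(3,4)B 1/3 ✗
(4,4)A 1/2 ✗
(4,5)A 1/1 ✓
(5,1)A 0/1 ✗
(5,2)B 1/2 ✗
(5,3)B 2/2 ✓
(6,3)B 2/2 ✓
(6,4)B 1/1 ✓
(7,2)B 0/0 ✓
(7,5)B 0/0 ✓
Unsatisfied: (1,2), (1,4), (1,5), (2,4), (3,4), (4,4), (5,1), (5,2) — 8 in total.

8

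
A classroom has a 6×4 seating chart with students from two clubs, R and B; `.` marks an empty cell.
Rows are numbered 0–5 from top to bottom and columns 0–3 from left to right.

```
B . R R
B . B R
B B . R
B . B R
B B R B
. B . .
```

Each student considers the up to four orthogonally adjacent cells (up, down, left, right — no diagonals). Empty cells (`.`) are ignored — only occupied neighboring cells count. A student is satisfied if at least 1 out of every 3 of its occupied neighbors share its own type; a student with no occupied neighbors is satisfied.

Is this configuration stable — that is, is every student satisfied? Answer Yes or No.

No

(0,0)B 1/1 satisfied
(0,2)R 1/2 satisfied
(0,3)R 2/2 satisfied
(1,0)B 2/2 satisfied
(1,2)B 0/2 not
(1,3)R 2/3 satisfied
(2,0)B 3/3 satisfied
(2,1)B 1/1 satisfied
(2,3)R 2/2 satisfied
(3,0)B 2/2 satisfied
(3,2)B 0/2 not
(3,3)R 1/3 satisfied
(4,0)B 2/2 satisfied
(4,1)B 2/3 satisfied
(4,2)R 0/3 not
(4,3)B 0/2 not
(5,1)B 1/1 satisfied
For instance (1,2) has only 0/2 same-type neighbors, below 1/3.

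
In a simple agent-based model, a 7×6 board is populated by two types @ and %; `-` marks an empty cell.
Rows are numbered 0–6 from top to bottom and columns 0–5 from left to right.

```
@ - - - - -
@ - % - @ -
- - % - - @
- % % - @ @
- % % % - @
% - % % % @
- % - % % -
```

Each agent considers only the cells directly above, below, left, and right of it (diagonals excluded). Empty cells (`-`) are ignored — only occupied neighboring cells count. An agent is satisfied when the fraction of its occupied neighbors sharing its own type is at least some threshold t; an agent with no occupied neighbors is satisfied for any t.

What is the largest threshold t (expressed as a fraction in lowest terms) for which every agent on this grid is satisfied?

Row 0: (0,0)@ 1/1
Row 1: (1,0)@ 1/1 · (1,2)% 1/1 · (1,4)@ — no occupied neighbors
Row 2: (2,2)% 2/2 · (2,5)@ 1/1
Row 3: (3,1)% 2/2 · (3,2)% 3/3 · (3,4)@ 1/1 · (3,5)@ 3/3
Row 4: (4,1)% 2/2 · (4,2)% 4/4 · (4,3)% 2/2 · (4,5)@ 2/2
Row 5: (5,0)% — no occupied neighbors · (5,2)% 2/2 · (5,3)% 4/4 · (5,4)% 2/3 · (5,5)@ 1/2
Row 6: (6,1)% — no occupied neighbors · (6,3)% 2/2 · (6,4)% 2/2
The smallest same-type fraction is 1/2 at (5,5), which reduces to 1/2. Any threshold above that leaves this agent unsatisfied.

1/2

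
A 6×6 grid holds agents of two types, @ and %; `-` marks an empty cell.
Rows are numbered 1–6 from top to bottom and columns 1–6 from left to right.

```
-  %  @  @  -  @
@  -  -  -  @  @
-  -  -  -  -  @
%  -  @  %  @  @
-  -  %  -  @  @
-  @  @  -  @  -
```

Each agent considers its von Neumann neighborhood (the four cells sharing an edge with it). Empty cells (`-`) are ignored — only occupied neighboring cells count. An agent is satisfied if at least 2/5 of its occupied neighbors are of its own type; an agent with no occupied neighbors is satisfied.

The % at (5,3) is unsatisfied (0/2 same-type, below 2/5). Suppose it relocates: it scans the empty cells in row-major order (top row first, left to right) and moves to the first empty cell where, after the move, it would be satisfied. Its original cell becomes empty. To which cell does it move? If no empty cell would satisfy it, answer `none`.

Vacating (5,3). Empty cells in order:
  (1,1): 1/2 same-type → satisfied — stop here.

(1,1)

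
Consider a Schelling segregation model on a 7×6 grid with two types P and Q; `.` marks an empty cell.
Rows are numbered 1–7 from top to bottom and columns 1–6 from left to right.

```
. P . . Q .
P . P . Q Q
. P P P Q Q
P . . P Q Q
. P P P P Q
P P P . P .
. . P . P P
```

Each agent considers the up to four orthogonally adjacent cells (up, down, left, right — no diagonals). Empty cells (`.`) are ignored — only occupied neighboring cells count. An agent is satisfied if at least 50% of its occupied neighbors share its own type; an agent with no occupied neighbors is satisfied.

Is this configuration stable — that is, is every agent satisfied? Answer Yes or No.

Row 1: (1,2)P 0/0 ok · (1,5)Q 1/1 ok
Row 2: (2,1)P 0/0 ok · (2,3)P 1/1 ok · (2,5)Q 3/3 ok · (2,6)Q 2/2 ok
Row 3: (3,2)P 1/1 ok · (3,3)P 3/3 ok · (3,4)P 2/3 ok · (3,5)Q 3/4 ok · (3,6)Q 3/3 ok
Row 4: (4,1)P 0/0 ok · (4,4)P 2/3 ok · (4,5)Q 2/4 ok · (4,6)Q 3/3 ok
Row 5: (5,2)P 2/2 ok · (5,3)P 3/3 ok · (5,4)P 3/3 ok · (5,5)P 2/4 ok · (5,6)Q 1/2 ok
Row 6: (6,1)P 1/1 ok · (6,2)P 3/3 ok · (6,3)P 3/3 ok · (6,5)P 2/2 ok
Row 7: (7,3)P 1/1 ok · (7,5)P 2/2 ok · (7,6)P 1/1 ok
All meet the threshold, so the configuration is stable.

Yes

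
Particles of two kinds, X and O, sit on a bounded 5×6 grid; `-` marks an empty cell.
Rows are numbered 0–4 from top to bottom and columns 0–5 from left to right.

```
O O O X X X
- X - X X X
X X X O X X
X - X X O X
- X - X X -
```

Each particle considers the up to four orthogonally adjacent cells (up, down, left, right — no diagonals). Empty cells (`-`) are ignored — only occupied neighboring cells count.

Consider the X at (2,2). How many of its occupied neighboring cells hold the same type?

Occupied neighbors of (2,2): (3,2)=X, (2,1)=X, (2,3)=O.
Same type (X): 2 of 3.

2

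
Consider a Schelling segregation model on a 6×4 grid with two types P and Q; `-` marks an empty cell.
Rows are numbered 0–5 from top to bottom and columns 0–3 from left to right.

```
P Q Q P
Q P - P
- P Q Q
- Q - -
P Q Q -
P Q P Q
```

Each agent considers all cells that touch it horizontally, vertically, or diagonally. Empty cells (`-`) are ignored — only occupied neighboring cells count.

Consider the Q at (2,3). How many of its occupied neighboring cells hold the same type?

1

Occupied neighbors of (2,3): (1,3)=P, (2,2)=Q.
Same type (Q): 1 of 2.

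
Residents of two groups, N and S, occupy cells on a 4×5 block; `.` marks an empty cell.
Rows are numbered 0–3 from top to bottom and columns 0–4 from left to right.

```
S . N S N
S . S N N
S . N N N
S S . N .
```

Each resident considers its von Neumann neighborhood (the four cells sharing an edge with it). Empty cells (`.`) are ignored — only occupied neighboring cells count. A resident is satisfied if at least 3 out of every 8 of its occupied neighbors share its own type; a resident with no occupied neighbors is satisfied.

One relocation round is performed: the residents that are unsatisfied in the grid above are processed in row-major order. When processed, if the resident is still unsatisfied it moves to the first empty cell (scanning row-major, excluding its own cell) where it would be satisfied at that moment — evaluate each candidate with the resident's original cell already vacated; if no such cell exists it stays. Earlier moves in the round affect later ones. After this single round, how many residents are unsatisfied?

Initially unsatisfied (in order): (0,2), (0,3), (1,2).
  (0,2) → (3,2).
  (0,3) → (0,1).
  (1,2) → (0,2).
Resulting grid:
S S S . N
S . . N N
S . N N N
S S N N .
All satisfied now.

0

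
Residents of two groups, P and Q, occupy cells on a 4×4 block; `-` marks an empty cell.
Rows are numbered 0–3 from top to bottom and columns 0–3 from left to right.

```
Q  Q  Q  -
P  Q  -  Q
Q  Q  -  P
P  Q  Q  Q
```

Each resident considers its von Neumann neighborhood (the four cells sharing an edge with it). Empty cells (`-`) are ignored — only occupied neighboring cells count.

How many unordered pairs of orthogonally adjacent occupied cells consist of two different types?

7

Scan each occupied cell's neighbors to the right and below so each pair is counted once.
From row 0: 1 unlike of 4 pairs (running 1/4).
From row 1: 3 unlike of 4 pairs (running 4/8).
From row 2: 2 unlike of 4 pairs (running 6/12).
From row 3: 1 unlike of 3 pairs (running 7/15).
Total adjacent occupied pairs: 15; unlike-type pairs: 7.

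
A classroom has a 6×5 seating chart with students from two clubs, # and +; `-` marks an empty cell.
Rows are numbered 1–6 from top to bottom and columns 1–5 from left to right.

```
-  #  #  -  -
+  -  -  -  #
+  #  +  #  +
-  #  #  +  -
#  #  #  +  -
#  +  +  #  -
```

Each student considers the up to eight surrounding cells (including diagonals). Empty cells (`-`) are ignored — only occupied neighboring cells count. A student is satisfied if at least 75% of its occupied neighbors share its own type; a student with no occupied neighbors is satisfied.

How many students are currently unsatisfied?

(1,2)# 1/2 ✗
(1,3)# 1/1 ✓
(2,1)+ 1/3 ✗
(2,5)# 1/2 ✗
(3,1)+ 1/3 ✗
(3,2)# 2/5 ✗
(3,3)+ 1/5 ✗
(3,4)# 2/5 ✗
(3,5)+ 1/3 ✗
(4,2)# 5/7 ✗
(4,3)# 5/8 ✗
(4,4)+ 3/6 ✗
(5,1)# 3/4 ✓
(5,2)# 5/7 ✗
(5,3)# 4/8 ✗
(5,4)+ 2/5 ✗
(6,1)# 2/3 ✗
(6,2)+ 1/5 ✗
(6,3)+ 2/5 ✗
(6,4)# 1/3 ✗
Unsatisfied: (1,2), (2,1), (2,5), (3,1), (3,2), (3,3), (3,4), (3,5), (4,2), (4,3), (4,4), (5,2), (5,3), (5,4), (6,1), (6,2), (6,3), (6,4) — 18 in total.

18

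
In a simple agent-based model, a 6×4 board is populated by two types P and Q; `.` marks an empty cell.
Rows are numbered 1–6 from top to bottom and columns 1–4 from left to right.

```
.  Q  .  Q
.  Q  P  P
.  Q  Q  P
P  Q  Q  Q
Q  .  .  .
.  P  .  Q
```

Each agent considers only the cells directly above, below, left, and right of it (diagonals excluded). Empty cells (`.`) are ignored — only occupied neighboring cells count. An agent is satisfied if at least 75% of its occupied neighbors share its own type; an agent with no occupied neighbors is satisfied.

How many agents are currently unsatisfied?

10

Row 1: (1,2)Q 1/1 ok · (1,4)Q 0/1 unhappy
Row 2: (2,2)Q 2/3 unhappy · (2,3)P 1/3 unhappy · (2,4)P 2/3 unhappy
Row 3: (3,2)Q 3/3 ok · (3,3)Q 2/4 unhappy · (3,4)P 1/3 unhappy
Row 4: (4,1)P 0/2 unhappy · (4,2)Q 2/3 unhappy · (4,3)Q 3/3 ok · (4,4)Q 1/2 unhappy
Row 5: (5,1)Q 0/1 unhappy
Row 6: (6,2)P 0/0 ok · (6,4)Q 0/0 ok
Unsatisfied: (1,4), (2,2), (2,3), (2,4), (3,3), (3,4), (4,1), (4,2), (4,4), (5,1) — 10 in total.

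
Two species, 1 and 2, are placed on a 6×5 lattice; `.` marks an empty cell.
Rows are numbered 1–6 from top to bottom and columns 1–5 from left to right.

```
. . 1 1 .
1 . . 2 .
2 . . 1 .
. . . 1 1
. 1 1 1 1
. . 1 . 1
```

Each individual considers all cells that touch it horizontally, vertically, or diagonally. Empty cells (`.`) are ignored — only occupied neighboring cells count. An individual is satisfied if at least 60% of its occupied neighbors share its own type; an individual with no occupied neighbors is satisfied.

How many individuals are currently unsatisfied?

(1,3)1 1/2 ✗
(1,4)1 1/2 ✗
(2,1)1 0/1 ✗
(2,4)2 0/3 ✗
(3,1)2 0/1 ✗
(3,4)1 2/3 ✓
(4,4)1 5/5 ✓
(4,5)1 4/4 ✓
(5,2)1 2/2 ✓
(5,3)1 4/4 ✓
(5,4)1 6/6 ✓
(5,5)1 4/4 ✓
(6,3)1 3/3 ✓
(6,5)1 2/2 ✓
Unsatisfied: (1,3), (1,4), (2,1), (2,4), (3,1) — 5 in total.

5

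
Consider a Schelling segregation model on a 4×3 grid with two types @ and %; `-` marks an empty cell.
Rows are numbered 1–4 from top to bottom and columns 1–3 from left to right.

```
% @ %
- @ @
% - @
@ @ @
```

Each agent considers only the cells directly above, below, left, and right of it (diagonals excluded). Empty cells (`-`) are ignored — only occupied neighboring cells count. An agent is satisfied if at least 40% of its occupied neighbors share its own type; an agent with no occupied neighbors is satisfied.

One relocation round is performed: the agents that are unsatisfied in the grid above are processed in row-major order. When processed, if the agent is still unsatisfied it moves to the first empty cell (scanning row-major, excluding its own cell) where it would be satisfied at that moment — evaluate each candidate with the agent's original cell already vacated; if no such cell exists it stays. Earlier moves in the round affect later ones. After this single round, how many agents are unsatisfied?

Initially unsatisfied (in order): (1,1), (1,2), (1,3), (3,1).
  (1,1) → (2,1).
  (1,2): now satisfied by earlier moves; stays.
  (1,3) → (1,1).
  (3,1): now satisfied by earlier moves; stays.
Resulting grid:
% @ -
% @ @
% - @
@ @ @
All satisfied now.

0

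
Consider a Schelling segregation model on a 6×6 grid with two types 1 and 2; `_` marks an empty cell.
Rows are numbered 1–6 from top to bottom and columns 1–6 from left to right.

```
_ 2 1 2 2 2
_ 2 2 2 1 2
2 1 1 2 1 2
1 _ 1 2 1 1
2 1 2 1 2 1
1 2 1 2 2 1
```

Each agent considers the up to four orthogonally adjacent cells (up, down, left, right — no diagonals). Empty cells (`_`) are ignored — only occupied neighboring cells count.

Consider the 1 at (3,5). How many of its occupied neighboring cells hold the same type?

Occupied neighbors of (3,5): (2,5)=1, (4,5)=1, (3,4)=2, (3,6)=2.
Same type (1): 2 of 4.

2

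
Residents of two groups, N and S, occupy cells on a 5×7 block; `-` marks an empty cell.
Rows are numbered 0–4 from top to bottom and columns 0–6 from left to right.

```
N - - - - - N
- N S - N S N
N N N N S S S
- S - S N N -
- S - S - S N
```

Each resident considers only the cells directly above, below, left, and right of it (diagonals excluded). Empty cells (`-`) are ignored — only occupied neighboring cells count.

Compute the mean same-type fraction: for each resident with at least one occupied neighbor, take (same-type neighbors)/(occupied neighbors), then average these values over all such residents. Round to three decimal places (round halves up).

0.472

Row 0: (0,0)N — no occupied neighbors · (0,6)N 1/1
Row 1: (1,1)N 1/2 · (1,2)S 0/2 · (1,4)N 0/2 · (1,5)S 1/3 · (1,6)N 1/3
Row 2: (2,0)N 1/1 · (2,1)N 3/4 · (2,2)N 2/3 · (2,3)N 1/3 · (2,4)S 1/4 · (2,5)S 3/4 · (2,6)S 1/2
Row 3: (3,1)S 1/2 · (3,3)S 1/3 · (3,4)N 1/3 · (3,5)N 1/3
Row 4: (4,1)S 1/1 · (4,3)S 1/1 · (4,5)S 0/2 · (4,6)N 0/1
Sum over 21 residents: 1/1 + 1/2 + 0/2 + 0/2 + 1/3 + 1/3 + 1/1 + 3/4 + 2/3 + 1/3 + 1/4 + 3/4 + 1/2 + 1/2 + 1/3 + 1/3 + 1/3 + 1/1 + 1/1 + 0/2 + 0/1 = 119/12; mean = 119/12 ÷ 21 = 17/36 = 0.472222… → 0.472.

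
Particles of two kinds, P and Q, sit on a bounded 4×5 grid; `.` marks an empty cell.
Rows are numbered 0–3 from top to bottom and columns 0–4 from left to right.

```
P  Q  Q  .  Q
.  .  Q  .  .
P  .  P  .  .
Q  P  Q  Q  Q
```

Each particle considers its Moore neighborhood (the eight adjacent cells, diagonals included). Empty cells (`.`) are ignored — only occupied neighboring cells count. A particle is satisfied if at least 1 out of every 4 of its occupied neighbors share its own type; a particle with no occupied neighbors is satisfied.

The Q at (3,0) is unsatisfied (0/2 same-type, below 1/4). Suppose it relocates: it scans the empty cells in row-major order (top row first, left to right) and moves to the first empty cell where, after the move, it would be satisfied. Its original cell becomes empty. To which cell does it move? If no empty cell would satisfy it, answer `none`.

(0,3)

Vacating (3,0). Empty cells in order:
  (0,3): 3/3 same-type → satisfied — stop here.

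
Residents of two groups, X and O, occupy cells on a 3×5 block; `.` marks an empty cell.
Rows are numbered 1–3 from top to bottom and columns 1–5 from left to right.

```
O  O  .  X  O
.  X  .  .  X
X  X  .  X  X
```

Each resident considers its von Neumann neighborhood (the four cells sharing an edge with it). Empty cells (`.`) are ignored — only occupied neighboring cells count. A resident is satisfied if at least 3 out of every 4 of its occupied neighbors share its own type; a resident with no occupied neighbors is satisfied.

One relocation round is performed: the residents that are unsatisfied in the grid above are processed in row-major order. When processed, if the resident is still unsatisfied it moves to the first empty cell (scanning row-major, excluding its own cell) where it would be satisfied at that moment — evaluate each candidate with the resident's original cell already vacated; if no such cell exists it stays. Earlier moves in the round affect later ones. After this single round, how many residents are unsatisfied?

1

Initially unsatisfied (in order): (1,2), (1,4), (1,5), (2,2), (2,5).
  (1,2): no empty cell satisfies it; stays.
  (1,4) → (2,3).
  (1,5) → (1,4).
  (2,2) → (2,4).
  (2,5): now satisfied by earlier moves; stays.
Resulting grid:
O O . O .
. . X X X
X X . X X
Unsatisfied now: (1,4).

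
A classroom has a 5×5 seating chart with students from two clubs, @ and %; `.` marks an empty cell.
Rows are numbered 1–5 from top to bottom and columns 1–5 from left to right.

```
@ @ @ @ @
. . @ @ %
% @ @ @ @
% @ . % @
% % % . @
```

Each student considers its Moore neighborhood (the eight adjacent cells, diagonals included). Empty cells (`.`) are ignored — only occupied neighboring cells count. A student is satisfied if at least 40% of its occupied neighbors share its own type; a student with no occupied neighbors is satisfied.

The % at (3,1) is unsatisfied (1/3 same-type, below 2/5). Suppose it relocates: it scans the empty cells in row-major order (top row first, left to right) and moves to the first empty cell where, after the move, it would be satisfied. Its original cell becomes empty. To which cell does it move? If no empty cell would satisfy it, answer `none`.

Vacating (3,1). Empty cells in order:
  (2,1): 0/3 same-type → still unsatisfied.
  (2,2): 0/6 same-type → still unsatisfied.
  (4,3): 3/7 same-type → satisfied — stop here.

(4,3)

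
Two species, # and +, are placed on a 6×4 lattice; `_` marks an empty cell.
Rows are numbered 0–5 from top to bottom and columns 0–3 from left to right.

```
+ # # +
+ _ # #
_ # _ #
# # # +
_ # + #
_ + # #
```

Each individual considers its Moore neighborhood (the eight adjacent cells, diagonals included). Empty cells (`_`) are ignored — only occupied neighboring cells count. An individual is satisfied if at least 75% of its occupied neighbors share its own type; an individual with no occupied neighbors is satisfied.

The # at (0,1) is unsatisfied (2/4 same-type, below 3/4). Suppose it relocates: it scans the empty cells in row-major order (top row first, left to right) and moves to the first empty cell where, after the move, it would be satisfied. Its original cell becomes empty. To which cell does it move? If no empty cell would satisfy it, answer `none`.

(2,0)

Vacating (0,1). Empty cells in order:
  (1,1): 3/5 same-type → still unsatisfied.
  (2,0): 3/4 same-type → satisfied — stop here.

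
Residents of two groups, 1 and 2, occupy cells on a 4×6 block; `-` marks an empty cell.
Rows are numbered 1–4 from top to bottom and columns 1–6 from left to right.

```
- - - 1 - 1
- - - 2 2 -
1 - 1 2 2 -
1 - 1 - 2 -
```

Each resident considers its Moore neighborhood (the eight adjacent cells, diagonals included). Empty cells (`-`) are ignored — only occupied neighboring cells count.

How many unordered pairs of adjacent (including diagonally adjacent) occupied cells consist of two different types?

6

Scan each occupied cell's neighbors to the right and below (and the two forward diagonals) so each pair is counted once.
Row 1: 1(1,4)–2(2,4)≠ 1(1,4)–2(2,5)≠ 1(1,6)–2(2,5)≠  → 3/3 unlike.
Row 2: 2(2,4)–2(2,5)= 2(2,4)–2(3,4)= 2(2,4)–2(3,5)= 2(2,4)–1(3,3)≠ 2(2,5)–2(3,5)= 2(2,5)–2(3,4)=  → 1/6 unlike.
Row 3: 1(3,1)–1(4,1)= 1(3,3)–2(3,4)≠ 1(3,3)–1(4,3)= 2(3,4)–2(3,5)= 2(3,4)–2(4,5)= 2(3,4)–1(4,3)≠ 2(3,5)–2(4,5)=  → 2/7 unlike.
Total adjacent occupied pairs: 16; unlike-type pairs: 6.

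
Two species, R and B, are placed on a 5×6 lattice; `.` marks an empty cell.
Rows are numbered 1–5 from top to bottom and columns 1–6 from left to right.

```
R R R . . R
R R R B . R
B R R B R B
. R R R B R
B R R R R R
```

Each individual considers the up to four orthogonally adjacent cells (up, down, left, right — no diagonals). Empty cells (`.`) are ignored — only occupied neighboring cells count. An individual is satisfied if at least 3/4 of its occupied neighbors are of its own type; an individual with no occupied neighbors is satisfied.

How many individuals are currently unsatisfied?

Row 1: (1,1)R 2/2 satisfied · (1,2)R 3/3 satisfied · (1,3)R 2/2 satisfied · (1,6)R 1/1 satisfied
Row 2: (2,1)R 2/3 not · (2,2)R 4/4 satisfied · (2,3)R 3/4 satisfied · (2,4)B 1/2 not · (2,6)R 1/2 not
Row 3: (3,1)B 0/2 not · (3,2)R 3/4 satisfied · (3,3)R 3/4 satisfied · (3,4)B 1/4 not · (3,5)R 0/3 not · (3,6)B 0/3 not
Row 4: (4,2)R 3/3 satisfied · (4,3)R 4/4 satisfied · (4,4)R 2/4 not · (4,5)B 0/4 not · (4,6)R 1/3 not
Row 5: (5,1)B 0/1 not · (5,2)R 2/3 not · (5,3)R 3/3 satisfied · (5,4)R 3/3 satisfied · (5,5)R 2/3 not · (5,6)R 2/2 satisfied
Unsatisfied: (2,1), (2,4), (2,6), (3,1), (3,4), (3,5), (3,6), (4,4), (4,5), (4,6), (5,1), (5,2), (5,5) — 13 in total.

13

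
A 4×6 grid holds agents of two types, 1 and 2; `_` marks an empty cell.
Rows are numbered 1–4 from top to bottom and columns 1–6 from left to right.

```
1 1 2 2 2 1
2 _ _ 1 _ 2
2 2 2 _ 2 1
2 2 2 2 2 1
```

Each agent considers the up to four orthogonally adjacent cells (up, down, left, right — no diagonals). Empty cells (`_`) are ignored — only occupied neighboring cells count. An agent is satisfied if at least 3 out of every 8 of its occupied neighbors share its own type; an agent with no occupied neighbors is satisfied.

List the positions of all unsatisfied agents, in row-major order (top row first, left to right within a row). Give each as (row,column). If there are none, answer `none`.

(1,1)1 1/2 ✓
(1,2)1 1/2 ✓
(1,3)2 1/2 ✓
(1,4)2 2/3 ✓
(1,5)2 1/2 ✓
(1,6)1 0/2 ✗
(2,1)2 1/2 ✓
(2,4)1 0/1 ✗
(2,6)2 0/2 ✗
(3,1)2 3/3 ✓
(3,2)2 3/3 ✓
(3,3)2 2/2 ✓
(3,5)2 1/2 ✓
(3,6)1 1/3 ✗
(4,1)2 2/2 ✓
(4,2)2 3/3 ✓
(4,3)2 3/3 ✓
(4,4)2 2/2 ✓
(4,5)2 2/3 ✓
(4,6)1 1/2 ✓

(1,6), (2,4), (2,6), (3,6)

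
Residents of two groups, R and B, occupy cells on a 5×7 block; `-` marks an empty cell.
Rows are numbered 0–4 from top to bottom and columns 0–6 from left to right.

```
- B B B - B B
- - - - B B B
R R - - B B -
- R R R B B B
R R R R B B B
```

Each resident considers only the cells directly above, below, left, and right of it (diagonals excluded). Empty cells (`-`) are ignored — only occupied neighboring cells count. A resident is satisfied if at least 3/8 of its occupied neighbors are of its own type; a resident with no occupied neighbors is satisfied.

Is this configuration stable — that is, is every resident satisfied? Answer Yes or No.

Yes

(0,1)B 1/1 satisfied
(0,2)B 2/2 satisfied
(0,3)B 1/1 satisfied
(0,5)B 2/2 satisfied
(0,6)B 2/2 satisfied
(1,4)B 2/2 satisfied
(1,5)B 4/4 satisfied
(1,6)B 2/2 satisfied
(2,0)R 1/1 satisfied
(2,1)R 2/2 satisfied
(2,4)B 3/3 satisfied
(2,5)B 3/3 satisfied
(3,1)R 3/3 satisfied
(3,2)R 3/3 satisfied
(3,3)R 2/3 satisfied
(3,4)B 3/4 satisfied
(3,5)B 4/4 satisfied
(3,6)B 2/2 satisfied
(4,0)R 1/1 satisfied
(4,1)R 3/3 satisfied
(4,2)R 3/3 satisfied
(4,3)R 2/3 satisfied
(4,4)B 2/3 satisfied
(4,5)B 3/3 satisfied
(4,6)B 2/2 satisfied
All meet the threshold, so the configuration is stable.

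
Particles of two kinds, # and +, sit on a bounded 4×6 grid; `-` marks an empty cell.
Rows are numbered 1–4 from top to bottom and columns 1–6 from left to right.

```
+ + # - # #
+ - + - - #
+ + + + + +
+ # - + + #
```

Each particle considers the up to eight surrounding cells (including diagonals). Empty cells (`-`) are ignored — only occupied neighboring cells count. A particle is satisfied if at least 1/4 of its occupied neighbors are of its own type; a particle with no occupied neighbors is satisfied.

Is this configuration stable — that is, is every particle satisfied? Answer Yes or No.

No

(1,1)+ 2/2 ok
(1,2)+ 3/4 ok
(1,3)# 0/2 unhappy
(1,5)# 2/2 ok
(1,6)# 2/2 ok
(2,1)+ 4/4 ok
(2,3)+ 4/5 ok
(2,6)# 2/4 ok
(3,1)+ 3/4 ok
(3,2)+ 5/6 ok
(3,3)+ 4/5 ok
(3,4)+ 5/5 ok
(3,5)+ 4/6 ok
(3,6)+ 2/4 ok
(4,1)+ 2/3 ok
(4,2)# 0/4 unhappy
(4,4)+ 4/4 ok
(4,5)+ 4/5 ok
(4,6)# 0/3 unhappy
For instance (1,3) has only 0/2 same-type neighbors, below 1/4.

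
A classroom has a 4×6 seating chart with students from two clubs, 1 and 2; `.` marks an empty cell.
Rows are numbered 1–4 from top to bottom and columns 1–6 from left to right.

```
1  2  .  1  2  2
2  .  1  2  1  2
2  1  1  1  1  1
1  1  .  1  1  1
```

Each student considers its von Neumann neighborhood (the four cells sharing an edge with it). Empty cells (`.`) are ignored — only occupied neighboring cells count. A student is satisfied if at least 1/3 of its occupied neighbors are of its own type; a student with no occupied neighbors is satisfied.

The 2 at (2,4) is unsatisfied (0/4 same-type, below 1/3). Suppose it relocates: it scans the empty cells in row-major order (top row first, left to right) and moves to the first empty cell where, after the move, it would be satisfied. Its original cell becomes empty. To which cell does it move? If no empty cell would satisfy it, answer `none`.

(1,3)

Vacating (2,4). Empty cells in order:
  (1,3): 1/3 same-type → satisfied — stop here.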